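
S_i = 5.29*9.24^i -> [5.29, 48.88, 451.65, 4173.22, 38560.58]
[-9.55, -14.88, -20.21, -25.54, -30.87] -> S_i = -9.55 + -5.33*i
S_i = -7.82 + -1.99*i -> [-7.82, -9.81, -11.8, -13.79, -15.78]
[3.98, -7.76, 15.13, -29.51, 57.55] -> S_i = 3.98*(-1.95)^i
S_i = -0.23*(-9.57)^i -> [-0.23, 2.2, -21.06, 201.59, -1929.19]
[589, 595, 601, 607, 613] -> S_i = 589 + 6*i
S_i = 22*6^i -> [22, 132, 792, 4752, 28512]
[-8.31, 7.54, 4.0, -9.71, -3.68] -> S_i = Random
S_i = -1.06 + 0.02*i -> [-1.06, -1.04, -1.02, -1.0, -0.98]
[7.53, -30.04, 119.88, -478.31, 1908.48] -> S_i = 7.53*(-3.99)^i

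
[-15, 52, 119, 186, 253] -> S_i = -15 + 67*i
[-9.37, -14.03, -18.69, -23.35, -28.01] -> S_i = -9.37 + -4.66*i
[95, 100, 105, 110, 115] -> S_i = 95 + 5*i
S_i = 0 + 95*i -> [0, 95, 190, 285, 380]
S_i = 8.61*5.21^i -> [8.61, 44.86, 233.71, 1217.63, 6343.87]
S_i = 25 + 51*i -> [25, 76, 127, 178, 229]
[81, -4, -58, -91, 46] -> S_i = Random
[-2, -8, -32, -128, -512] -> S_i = -2*4^i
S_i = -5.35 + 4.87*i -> [-5.35, -0.48, 4.39, 9.26, 14.13]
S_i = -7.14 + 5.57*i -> [-7.14, -1.57, 4.0, 9.57, 15.14]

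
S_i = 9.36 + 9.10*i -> [9.36, 18.46, 27.56, 36.66, 45.76]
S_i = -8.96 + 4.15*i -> [-8.96, -4.81, -0.66, 3.49, 7.64]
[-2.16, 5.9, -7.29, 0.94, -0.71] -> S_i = Random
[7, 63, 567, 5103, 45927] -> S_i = 7*9^i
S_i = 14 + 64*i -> [14, 78, 142, 206, 270]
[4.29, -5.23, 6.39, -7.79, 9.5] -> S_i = 4.29*(-1.22)^i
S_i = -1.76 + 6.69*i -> [-1.76, 4.93, 11.62, 18.31, 25.0]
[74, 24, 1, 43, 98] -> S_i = Random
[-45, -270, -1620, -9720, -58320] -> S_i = -45*6^i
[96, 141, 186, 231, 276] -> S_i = 96 + 45*i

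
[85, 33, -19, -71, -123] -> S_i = 85 + -52*i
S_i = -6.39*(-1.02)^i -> [-6.39, 6.52, -6.65, 6.78, -6.92]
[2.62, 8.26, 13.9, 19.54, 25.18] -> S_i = 2.62 + 5.64*i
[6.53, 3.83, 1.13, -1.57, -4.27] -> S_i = 6.53 + -2.70*i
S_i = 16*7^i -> [16, 112, 784, 5488, 38416]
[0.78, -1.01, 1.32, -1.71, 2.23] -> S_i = 0.78*(-1.30)^i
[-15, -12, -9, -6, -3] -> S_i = -15 + 3*i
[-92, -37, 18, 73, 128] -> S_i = -92 + 55*i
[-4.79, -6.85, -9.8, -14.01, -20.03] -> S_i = -4.79*1.43^i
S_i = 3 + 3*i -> [3, 6, 9, 12, 15]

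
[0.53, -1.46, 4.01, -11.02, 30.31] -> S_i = 0.53*(-2.75)^i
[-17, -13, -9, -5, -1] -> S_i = -17 + 4*i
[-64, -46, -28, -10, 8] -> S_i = -64 + 18*i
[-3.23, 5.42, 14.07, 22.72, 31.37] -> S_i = -3.23 + 8.65*i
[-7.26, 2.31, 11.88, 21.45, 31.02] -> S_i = -7.26 + 9.57*i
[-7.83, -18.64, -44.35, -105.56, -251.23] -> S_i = -7.83*2.38^i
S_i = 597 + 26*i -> [597, 623, 649, 675, 701]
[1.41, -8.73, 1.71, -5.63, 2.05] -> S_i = Random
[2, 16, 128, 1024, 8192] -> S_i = 2*8^i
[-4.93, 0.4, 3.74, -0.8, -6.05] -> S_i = Random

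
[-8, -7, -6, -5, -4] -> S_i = -8 + 1*i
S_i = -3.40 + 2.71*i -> [-3.4, -0.69, 2.02, 4.73, 7.44]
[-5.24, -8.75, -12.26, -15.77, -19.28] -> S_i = -5.24 + -3.51*i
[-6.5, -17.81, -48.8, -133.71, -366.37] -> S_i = -6.50*2.74^i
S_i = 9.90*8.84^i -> [9.9, 87.52, 773.64, 6838.99, 60456.67]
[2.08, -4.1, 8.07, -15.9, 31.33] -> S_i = 2.08*(-1.97)^i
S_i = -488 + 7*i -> [-488, -481, -474, -467, -460]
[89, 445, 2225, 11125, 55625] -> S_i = 89*5^i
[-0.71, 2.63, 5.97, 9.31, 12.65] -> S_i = -0.71 + 3.34*i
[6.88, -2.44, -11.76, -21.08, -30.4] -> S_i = 6.88 + -9.32*i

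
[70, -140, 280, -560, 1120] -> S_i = 70*-2^i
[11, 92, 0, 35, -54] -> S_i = Random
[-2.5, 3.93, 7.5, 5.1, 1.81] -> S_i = Random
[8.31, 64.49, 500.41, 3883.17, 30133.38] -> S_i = 8.31*7.76^i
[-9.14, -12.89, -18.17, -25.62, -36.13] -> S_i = -9.14*1.41^i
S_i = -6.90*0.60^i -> [-6.9, -4.14, -2.48, -1.49, -0.89]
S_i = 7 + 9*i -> [7, 16, 25, 34, 43]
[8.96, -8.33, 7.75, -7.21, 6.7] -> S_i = 8.96*(-0.93)^i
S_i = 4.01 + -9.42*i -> [4.01, -5.41, -14.83, -24.25, -33.67]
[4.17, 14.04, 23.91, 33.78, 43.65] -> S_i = 4.17 + 9.87*i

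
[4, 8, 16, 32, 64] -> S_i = 4*2^i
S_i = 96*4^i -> [96, 384, 1536, 6144, 24576]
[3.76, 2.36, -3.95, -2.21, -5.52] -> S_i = Random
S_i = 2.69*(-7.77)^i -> [2.69, -20.9, 162.4, -1261.87, 9804.75]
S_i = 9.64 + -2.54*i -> [9.64, 7.1, 4.56, 2.02, -0.52]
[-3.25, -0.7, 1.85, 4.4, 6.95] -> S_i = -3.25 + 2.55*i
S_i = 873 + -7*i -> [873, 866, 859, 852, 845]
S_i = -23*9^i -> [-23, -207, -1863, -16767, -150903]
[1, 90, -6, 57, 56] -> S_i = Random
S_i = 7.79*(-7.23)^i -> [7.79, -56.32, 407.21, -2944.1, 21285.83]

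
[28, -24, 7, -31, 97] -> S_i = Random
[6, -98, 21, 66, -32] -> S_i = Random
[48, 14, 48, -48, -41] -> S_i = Random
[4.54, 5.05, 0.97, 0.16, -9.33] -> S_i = Random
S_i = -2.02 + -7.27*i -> [-2.02, -9.29, -16.56, -23.83, -31.1]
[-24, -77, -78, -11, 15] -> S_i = Random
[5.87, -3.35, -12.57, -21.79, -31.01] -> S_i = 5.87 + -9.22*i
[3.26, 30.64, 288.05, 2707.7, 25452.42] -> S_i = 3.26*9.40^i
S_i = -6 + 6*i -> [-6, 0, 6, 12, 18]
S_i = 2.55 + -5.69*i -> [2.55, -3.14, -8.83, -14.52, -20.21]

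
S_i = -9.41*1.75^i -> [-9.41, -16.47, -28.82, -50.43, -88.26]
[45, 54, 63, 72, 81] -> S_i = 45 + 9*i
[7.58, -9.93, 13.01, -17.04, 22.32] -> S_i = 7.58*(-1.31)^i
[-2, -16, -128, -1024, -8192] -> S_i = -2*8^i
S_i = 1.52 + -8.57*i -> [1.52, -7.05, -15.62, -24.19, -32.76]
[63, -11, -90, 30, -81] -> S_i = Random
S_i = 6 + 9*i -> [6, 15, 24, 33, 42]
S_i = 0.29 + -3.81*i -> [0.29, -3.52, -7.33, -11.14, -14.95]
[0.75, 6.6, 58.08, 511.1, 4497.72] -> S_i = 0.75*8.80^i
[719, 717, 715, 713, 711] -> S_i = 719 + -2*i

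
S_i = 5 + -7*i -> [5, -2, -9, -16, -23]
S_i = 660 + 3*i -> [660, 663, 666, 669, 672]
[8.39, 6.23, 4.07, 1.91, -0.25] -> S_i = 8.39 + -2.16*i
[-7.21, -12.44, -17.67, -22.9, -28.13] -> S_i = -7.21 + -5.23*i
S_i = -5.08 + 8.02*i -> [-5.08, 2.94, 10.96, 18.98, 27.0]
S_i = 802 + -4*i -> [802, 798, 794, 790, 786]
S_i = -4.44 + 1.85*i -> [-4.44, -2.59, -0.74, 1.11, 2.96]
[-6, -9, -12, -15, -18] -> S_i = -6 + -3*i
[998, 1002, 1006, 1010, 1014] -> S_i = 998 + 4*i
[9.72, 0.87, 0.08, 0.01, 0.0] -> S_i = 9.72*0.09^i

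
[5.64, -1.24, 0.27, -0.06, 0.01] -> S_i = 5.64*(-0.22)^i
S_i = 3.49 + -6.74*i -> [3.49, -3.25, -9.99, -16.73, -23.47]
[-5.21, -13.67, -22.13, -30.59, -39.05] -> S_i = -5.21 + -8.46*i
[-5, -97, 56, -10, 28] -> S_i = Random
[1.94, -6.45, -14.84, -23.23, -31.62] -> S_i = 1.94 + -8.39*i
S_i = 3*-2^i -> [3, -6, 12, -24, 48]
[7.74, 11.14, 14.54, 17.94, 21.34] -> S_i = 7.74 + 3.40*i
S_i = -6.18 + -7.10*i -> [-6.18, -13.28, -20.38, -27.48, -34.58]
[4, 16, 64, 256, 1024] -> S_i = 4*4^i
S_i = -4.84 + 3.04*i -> [-4.84, -1.8, 1.24, 4.28, 7.32]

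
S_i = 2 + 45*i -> [2, 47, 92, 137, 182]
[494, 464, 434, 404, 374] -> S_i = 494 + -30*i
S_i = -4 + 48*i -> [-4, 44, 92, 140, 188]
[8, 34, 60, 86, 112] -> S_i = 8 + 26*i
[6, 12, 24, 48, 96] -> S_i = 6*2^i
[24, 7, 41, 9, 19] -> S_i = Random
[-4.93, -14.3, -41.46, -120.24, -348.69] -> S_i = -4.93*2.90^i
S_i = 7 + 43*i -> [7, 50, 93, 136, 179]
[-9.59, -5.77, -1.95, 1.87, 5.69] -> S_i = -9.59 + 3.82*i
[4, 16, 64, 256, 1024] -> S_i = 4*4^i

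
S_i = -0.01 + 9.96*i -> [-0.01, 9.95, 19.91, 29.87, 39.83]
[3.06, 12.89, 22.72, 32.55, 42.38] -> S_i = 3.06 + 9.83*i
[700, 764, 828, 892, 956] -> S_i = 700 + 64*i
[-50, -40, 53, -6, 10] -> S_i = Random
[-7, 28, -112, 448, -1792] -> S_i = -7*-4^i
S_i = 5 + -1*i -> [5, 4, 3, 2, 1]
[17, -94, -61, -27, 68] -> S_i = Random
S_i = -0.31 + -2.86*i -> [-0.31, -3.17, -6.03, -8.89, -11.75]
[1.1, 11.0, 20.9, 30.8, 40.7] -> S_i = 1.10 + 9.90*i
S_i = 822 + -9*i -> [822, 813, 804, 795, 786]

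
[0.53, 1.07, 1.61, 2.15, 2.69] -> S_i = 0.53 + 0.54*i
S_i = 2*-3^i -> [2, -6, 18, -54, 162]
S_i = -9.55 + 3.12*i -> [-9.55, -6.43, -3.31, -0.19, 2.93]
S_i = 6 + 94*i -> [6, 100, 194, 288, 382]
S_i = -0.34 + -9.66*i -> [-0.34, -10.0, -19.66, -29.32, -38.98]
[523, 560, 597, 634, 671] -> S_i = 523 + 37*i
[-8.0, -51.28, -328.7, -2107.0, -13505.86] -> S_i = -8.00*6.41^i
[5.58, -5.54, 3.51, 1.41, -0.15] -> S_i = Random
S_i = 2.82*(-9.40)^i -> [2.82, -26.51, 249.18, -2342.25, 22017.12]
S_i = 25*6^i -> [25, 150, 900, 5400, 32400]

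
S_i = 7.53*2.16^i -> [7.53, 16.26, 35.13, 75.89, 163.91]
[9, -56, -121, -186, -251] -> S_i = 9 + -65*i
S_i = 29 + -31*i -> [29, -2, -33, -64, -95]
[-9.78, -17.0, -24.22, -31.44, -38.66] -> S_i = -9.78 + -7.22*i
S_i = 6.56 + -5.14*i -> [6.56, 1.42, -3.72, -8.86, -14.0]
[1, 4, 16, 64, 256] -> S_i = 1*4^i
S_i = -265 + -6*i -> [-265, -271, -277, -283, -289]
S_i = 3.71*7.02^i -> [3.71, 26.04, 182.83, 1283.47, 9009.95]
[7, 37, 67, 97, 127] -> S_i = 7 + 30*i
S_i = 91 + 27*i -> [91, 118, 145, 172, 199]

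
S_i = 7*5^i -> [7, 35, 175, 875, 4375]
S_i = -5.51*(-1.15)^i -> [-5.51, 6.34, -7.29, 8.38, -9.64]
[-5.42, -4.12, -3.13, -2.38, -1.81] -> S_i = -5.42*0.76^i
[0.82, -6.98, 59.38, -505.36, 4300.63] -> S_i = 0.82*(-8.51)^i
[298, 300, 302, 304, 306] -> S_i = 298 + 2*i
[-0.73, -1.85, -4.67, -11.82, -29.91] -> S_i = -0.73*2.53^i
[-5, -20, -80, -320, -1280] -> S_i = -5*4^i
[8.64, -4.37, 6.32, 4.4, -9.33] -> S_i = Random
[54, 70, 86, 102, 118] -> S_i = 54 + 16*i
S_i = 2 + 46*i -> [2, 48, 94, 140, 186]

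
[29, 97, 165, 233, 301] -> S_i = 29 + 68*i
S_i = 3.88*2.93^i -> [3.88, 11.37, 33.31, 97.6, 285.96]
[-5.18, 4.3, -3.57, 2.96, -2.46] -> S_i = -5.18*(-0.83)^i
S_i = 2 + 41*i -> [2, 43, 84, 125, 166]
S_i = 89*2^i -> [89, 178, 356, 712, 1424]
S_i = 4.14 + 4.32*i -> [4.14, 8.46, 12.78, 17.1, 21.42]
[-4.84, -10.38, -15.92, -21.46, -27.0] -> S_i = -4.84 + -5.54*i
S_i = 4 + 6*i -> [4, 10, 16, 22, 28]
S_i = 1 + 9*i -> [1, 10, 19, 28, 37]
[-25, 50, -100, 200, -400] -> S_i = -25*-2^i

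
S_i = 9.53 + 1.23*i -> [9.53, 10.76, 11.99, 13.22, 14.45]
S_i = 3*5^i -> [3, 15, 75, 375, 1875]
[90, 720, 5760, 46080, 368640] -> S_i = 90*8^i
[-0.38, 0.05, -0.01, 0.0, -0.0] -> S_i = -0.38*(-0.13)^i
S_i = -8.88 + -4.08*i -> [-8.88, -12.96, -17.04, -21.12, -25.2]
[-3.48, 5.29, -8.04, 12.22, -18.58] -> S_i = -3.48*(-1.52)^i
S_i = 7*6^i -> [7, 42, 252, 1512, 9072]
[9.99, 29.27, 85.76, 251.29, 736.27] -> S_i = 9.99*2.93^i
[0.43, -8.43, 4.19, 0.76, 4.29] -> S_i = Random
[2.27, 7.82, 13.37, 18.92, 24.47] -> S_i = 2.27 + 5.55*i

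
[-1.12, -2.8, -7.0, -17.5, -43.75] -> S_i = -1.12*2.50^i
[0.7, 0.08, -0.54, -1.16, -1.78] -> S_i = 0.70 + -0.62*i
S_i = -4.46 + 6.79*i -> [-4.46, 2.33, 9.12, 15.91, 22.7]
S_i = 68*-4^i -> [68, -272, 1088, -4352, 17408]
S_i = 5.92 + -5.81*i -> [5.92, 0.11, -5.7, -11.51, -17.32]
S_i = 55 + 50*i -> [55, 105, 155, 205, 255]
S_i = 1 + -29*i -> [1, -28, -57, -86, -115]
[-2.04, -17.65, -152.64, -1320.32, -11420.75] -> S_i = -2.04*8.65^i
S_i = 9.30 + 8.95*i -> [9.3, 18.25, 27.2, 36.15, 45.1]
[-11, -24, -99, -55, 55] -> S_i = Random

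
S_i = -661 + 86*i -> [-661, -575, -489, -403, -317]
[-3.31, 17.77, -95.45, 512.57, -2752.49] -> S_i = -3.31*(-5.37)^i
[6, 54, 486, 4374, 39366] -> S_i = 6*9^i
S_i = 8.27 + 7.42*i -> [8.27, 15.69, 23.11, 30.53, 37.95]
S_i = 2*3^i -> [2, 6, 18, 54, 162]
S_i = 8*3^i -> [8, 24, 72, 216, 648]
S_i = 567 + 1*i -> [567, 568, 569, 570, 571]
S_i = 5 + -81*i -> [5, -76, -157, -238, -319]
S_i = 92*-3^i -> [92, -276, 828, -2484, 7452]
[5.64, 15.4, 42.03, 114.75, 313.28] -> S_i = 5.64*2.73^i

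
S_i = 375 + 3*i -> [375, 378, 381, 384, 387]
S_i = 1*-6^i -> [1, -6, 36, -216, 1296]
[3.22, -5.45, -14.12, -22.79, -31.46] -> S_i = 3.22 + -8.67*i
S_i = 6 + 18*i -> [6, 24, 42, 60, 78]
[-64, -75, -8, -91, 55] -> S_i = Random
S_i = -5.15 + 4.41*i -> [-5.15, -0.74, 3.67, 8.08, 12.49]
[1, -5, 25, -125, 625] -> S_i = 1*-5^i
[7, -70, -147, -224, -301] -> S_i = 7 + -77*i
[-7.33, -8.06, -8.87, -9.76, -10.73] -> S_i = -7.33*1.10^i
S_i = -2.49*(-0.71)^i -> [-2.49, 1.77, -1.26, 0.89, -0.63]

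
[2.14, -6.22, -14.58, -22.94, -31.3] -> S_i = 2.14 + -8.36*i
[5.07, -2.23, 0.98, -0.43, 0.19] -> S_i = 5.07*(-0.44)^i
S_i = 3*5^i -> [3, 15, 75, 375, 1875]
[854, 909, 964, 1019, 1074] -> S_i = 854 + 55*i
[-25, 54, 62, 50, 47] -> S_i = Random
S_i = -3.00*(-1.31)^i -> [-3.0, 3.93, -5.15, 6.74, -8.83]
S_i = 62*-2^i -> [62, -124, 248, -496, 992]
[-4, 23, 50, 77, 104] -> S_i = -4 + 27*i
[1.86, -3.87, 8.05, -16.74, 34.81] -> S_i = 1.86*(-2.08)^i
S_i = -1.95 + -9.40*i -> [-1.95, -11.35, -20.75, -30.15, -39.55]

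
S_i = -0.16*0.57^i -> [-0.16, -0.09, -0.05, -0.03, -0.02]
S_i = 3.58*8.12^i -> [3.58, 29.07, 236.05, 1916.69, 15563.5]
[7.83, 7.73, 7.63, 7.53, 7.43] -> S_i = 7.83 + -0.10*i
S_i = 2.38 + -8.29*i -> [2.38, -5.91, -14.2, -22.49, -30.78]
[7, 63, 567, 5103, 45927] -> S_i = 7*9^i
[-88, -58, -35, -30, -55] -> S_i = Random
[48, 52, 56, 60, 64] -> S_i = 48 + 4*i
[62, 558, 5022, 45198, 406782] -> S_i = 62*9^i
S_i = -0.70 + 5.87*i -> [-0.7, 5.17, 11.04, 16.91, 22.78]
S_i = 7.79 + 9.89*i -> [7.79, 17.68, 27.57, 37.46, 47.35]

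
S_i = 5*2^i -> [5, 10, 20, 40, 80]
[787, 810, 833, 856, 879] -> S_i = 787 + 23*i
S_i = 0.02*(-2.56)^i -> [0.02, -0.05, 0.13, -0.34, 0.86]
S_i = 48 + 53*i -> [48, 101, 154, 207, 260]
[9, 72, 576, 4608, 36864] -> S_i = 9*8^i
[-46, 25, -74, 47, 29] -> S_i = Random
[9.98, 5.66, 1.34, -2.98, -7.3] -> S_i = 9.98 + -4.32*i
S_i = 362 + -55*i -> [362, 307, 252, 197, 142]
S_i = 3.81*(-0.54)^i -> [3.81, -2.06, 1.11, -0.6, 0.32]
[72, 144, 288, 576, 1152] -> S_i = 72*2^i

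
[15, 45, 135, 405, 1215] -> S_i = 15*3^i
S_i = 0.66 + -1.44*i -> [0.66, -0.78, -2.22, -3.66, -5.1]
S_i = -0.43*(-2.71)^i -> [-0.43, 1.17, -3.16, 8.56, -23.19]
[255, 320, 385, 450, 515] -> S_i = 255 + 65*i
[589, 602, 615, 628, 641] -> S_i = 589 + 13*i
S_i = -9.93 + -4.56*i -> [-9.93, -14.49, -19.05, -23.61, -28.17]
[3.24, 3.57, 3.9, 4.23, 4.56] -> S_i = 3.24 + 0.33*i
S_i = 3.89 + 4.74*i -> [3.89, 8.63, 13.37, 18.11, 22.85]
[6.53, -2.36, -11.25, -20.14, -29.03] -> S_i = 6.53 + -8.89*i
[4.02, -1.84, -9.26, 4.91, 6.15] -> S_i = Random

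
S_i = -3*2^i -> [-3, -6, -12, -24, -48]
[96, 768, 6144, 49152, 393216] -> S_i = 96*8^i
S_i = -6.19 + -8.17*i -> [-6.19, -14.36, -22.53, -30.7, -38.87]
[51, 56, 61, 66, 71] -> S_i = 51 + 5*i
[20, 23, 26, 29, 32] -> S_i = 20 + 3*i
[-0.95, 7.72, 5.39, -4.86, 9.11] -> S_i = Random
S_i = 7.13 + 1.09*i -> [7.13, 8.22, 9.31, 10.4, 11.49]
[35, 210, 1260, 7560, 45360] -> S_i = 35*6^i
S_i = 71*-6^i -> [71, -426, 2556, -15336, 92016]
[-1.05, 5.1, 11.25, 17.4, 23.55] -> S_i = -1.05 + 6.15*i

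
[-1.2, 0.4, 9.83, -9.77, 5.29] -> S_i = Random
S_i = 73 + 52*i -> [73, 125, 177, 229, 281]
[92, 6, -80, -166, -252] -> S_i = 92 + -86*i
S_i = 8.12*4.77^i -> [8.12, 38.73, 184.75, 881.27, 4203.68]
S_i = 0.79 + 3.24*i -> [0.79, 4.03, 7.27, 10.51, 13.75]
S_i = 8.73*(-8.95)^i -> [8.73, -78.13, 699.29, -6258.69, 56015.26]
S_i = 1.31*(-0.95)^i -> [1.31, -1.24, 1.18, -1.12, 1.07]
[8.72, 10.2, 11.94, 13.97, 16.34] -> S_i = 8.72*1.17^i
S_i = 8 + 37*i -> [8, 45, 82, 119, 156]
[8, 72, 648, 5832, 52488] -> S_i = 8*9^i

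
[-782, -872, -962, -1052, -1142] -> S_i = -782 + -90*i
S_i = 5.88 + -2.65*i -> [5.88, 3.23, 0.58, -2.07, -4.72]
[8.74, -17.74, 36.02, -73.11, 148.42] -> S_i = 8.74*(-2.03)^i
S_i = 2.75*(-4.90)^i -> [2.75, -13.48, 66.03, -323.53, 1585.32]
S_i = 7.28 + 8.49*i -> [7.28, 15.77, 24.26, 32.75, 41.24]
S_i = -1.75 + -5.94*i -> [-1.75, -7.69, -13.63, -19.57, -25.51]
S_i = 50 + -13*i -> [50, 37, 24, 11, -2]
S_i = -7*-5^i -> [-7, 35, -175, 875, -4375]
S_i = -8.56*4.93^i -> [-8.56, -42.2, -208.05, -1025.69, -5056.63]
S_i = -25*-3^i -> [-25, 75, -225, 675, -2025]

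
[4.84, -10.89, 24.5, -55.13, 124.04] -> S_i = 4.84*(-2.25)^i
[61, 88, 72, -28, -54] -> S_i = Random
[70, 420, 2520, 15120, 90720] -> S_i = 70*6^i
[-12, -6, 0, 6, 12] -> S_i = -12 + 6*i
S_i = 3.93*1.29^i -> [3.93, 5.07, 6.54, 8.44, 10.88]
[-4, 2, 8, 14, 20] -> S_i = -4 + 6*i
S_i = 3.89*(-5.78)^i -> [3.89, -22.48, 129.96, -751.16, 4341.71]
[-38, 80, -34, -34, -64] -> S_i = Random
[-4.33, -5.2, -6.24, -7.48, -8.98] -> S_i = -4.33*1.20^i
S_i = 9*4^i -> [9, 36, 144, 576, 2304]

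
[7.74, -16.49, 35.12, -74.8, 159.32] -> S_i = 7.74*(-2.13)^i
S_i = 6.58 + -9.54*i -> [6.58, -2.96, -12.5, -22.04, -31.58]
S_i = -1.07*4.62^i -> [-1.07, -4.94, -22.84, -105.51, -487.47]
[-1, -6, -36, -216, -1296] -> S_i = -1*6^i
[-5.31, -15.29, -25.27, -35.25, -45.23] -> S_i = -5.31 + -9.98*i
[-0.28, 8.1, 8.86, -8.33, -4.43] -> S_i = Random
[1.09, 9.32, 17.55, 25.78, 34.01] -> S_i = 1.09 + 8.23*i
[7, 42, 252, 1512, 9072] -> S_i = 7*6^i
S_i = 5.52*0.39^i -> [5.52, 2.15, 0.84, 0.33, 0.13]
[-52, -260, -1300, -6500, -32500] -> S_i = -52*5^i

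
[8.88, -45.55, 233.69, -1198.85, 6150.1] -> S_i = 8.88*(-5.13)^i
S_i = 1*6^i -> [1, 6, 36, 216, 1296]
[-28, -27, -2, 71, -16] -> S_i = Random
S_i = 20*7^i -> [20, 140, 980, 6860, 48020]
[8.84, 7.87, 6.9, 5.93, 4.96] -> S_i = 8.84 + -0.97*i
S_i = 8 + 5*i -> [8, 13, 18, 23, 28]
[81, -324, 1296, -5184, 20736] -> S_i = 81*-4^i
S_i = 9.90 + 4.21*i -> [9.9, 14.11, 18.32, 22.53, 26.74]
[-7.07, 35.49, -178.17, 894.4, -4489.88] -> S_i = -7.07*(-5.02)^i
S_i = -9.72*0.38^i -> [-9.72, -3.69, -1.4, -0.53, -0.2]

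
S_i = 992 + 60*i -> [992, 1052, 1112, 1172, 1232]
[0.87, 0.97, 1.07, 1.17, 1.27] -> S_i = 0.87 + 0.10*i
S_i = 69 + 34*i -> [69, 103, 137, 171, 205]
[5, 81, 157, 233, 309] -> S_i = 5 + 76*i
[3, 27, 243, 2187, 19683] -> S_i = 3*9^i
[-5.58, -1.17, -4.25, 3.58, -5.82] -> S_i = Random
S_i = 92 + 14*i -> [92, 106, 120, 134, 148]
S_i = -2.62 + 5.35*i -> [-2.62, 2.73, 8.08, 13.43, 18.78]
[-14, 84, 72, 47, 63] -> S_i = Random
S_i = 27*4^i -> [27, 108, 432, 1728, 6912]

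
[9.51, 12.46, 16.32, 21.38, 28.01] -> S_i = 9.51*1.31^i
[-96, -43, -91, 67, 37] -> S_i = Random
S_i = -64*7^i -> [-64, -448, -3136, -21952, -153664]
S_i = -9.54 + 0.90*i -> [-9.54, -8.64, -7.74, -6.84, -5.94]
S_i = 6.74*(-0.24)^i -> [6.74, -1.62, 0.39, -0.09, 0.02]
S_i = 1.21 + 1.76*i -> [1.21, 2.97, 4.73, 6.49, 8.25]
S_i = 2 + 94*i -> [2, 96, 190, 284, 378]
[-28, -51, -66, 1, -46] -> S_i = Random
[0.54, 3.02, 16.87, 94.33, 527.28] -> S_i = 0.54*5.59^i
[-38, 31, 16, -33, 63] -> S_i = Random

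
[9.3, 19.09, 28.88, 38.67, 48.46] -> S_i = 9.30 + 9.79*i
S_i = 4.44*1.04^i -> [4.44, 4.62, 4.8, 4.99, 5.19]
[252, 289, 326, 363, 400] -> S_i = 252 + 37*i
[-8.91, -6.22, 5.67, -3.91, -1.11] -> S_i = Random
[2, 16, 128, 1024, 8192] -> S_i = 2*8^i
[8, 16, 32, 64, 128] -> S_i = 8*2^i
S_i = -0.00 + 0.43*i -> [0.0, 0.43, 0.86, 1.29, 1.72]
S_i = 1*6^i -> [1, 6, 36, 216, 1296]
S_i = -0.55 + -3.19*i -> [-0.55, -3.74, -6.93, -10.12, -13.31]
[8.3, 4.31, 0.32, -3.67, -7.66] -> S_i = 8.30 + -3.99*i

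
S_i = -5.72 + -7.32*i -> [-5.72, -13.04, -20.36, -27.68, -35.0]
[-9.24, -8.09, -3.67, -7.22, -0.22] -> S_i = Random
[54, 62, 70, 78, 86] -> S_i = 54 + 8*i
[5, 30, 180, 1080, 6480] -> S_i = 5*6^i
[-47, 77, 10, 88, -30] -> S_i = Random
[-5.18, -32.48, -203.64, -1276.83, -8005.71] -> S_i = -5.18*6.27^i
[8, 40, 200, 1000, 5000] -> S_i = 8*5^i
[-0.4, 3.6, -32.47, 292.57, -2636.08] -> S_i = -0.40*(-9.01)^i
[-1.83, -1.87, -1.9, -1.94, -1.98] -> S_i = -1.83*1.02^i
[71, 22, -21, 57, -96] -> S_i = Random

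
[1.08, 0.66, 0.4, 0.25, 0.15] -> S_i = 1.08*0.61^i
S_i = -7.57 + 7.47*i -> [-7.57, -0.1, 7.37, 14.84, 22.31]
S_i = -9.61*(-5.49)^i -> [-9.61, 52.76, -289.65, 1590.16, -8729.97]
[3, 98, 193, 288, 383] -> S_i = 3 + 95*i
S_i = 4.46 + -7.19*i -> [4.46, -2.73, -9.92, -17.11, -24.3]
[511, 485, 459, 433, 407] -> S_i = 511 + -26*i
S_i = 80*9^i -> [80, 720, 6480, 58320, 524880]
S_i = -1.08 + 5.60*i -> [-1.08, 4.52, 10.12, 15.72, 21.32]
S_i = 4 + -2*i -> [4, 2, 0, -2, -4]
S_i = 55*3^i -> [55, 165, 495, 1485, 4455]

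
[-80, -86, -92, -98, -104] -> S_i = -80 + -6*i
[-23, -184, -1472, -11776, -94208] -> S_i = -23*8^i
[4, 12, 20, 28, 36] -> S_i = 4 + 8*i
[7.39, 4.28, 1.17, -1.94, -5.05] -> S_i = 7.39 + -3.11*i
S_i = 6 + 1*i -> [6, 7, 8, 9, 10]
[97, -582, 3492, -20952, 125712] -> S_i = 97*-6^i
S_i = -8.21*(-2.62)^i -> [-8.21, 21.51, -56.36, 147.65, -386.86]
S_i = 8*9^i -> [8, 72, 648, 5832, 52488]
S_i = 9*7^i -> [9, 63, 441, 3087, 21609]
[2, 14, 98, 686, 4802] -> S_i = 2*7^i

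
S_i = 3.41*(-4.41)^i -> [3.41, -15.04, 66.32, -292.46, 1289.76]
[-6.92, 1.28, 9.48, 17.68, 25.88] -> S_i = -6.92 + 8.20*i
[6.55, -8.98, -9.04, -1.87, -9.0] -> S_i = Random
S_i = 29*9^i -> [29, 261, 2349, 21141, 190269]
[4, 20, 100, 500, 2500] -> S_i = 4*5^i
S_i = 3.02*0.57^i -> [3.02, 1.72, 0.98, 0.56, 0.32]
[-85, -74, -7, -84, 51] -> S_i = Random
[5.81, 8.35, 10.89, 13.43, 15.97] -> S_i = 5.81 + 2.54*i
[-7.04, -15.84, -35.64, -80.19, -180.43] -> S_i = -7.04*2.25^i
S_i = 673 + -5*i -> [673, 668, 663, 658, 653]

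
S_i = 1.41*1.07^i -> [1.41, 1.51, 1.61, 1.73, 1.85]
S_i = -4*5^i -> [-4, -20, -100, -500, -2500]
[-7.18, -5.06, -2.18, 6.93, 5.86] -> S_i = Random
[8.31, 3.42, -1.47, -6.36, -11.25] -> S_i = 8.31 + -4.89*i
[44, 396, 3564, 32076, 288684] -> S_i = 44*9^i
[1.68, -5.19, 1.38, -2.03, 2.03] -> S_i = Random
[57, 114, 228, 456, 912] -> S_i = 57*2^i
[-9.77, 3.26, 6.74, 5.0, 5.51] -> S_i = Random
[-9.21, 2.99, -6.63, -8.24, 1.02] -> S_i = Random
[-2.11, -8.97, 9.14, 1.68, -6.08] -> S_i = Random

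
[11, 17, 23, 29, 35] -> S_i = 11 + 6*i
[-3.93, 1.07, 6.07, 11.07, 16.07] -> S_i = -3.93 + 5.00*i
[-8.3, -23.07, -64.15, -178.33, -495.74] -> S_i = -8.30*2.78^i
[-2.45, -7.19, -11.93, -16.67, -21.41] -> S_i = -2.45 + -4.74*i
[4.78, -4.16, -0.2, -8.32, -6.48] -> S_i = Random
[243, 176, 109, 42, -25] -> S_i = 243 + -67*i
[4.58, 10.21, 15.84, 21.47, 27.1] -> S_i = 4.58 + 5.63*i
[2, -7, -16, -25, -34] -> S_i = 2 + -9*i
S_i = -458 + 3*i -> [-458, -455, -452, -449, -446]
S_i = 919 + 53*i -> [919, 972, 1025, 1078, 1131]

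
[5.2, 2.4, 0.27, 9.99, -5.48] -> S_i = Random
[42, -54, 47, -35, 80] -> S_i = Random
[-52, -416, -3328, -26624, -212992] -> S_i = -52*8^i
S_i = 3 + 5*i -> [3, 8, 13, 18, 23]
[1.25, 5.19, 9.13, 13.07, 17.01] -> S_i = 1.25 + 3.94*i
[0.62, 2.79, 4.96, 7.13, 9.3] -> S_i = 0.62 + 2.17*i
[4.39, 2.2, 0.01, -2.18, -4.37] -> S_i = 4.39 + -2.19*i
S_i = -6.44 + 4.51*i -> [-6.44, -1.93, 2.58, 7.09, 11.6]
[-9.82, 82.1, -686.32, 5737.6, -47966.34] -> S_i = -9.82*(-8.36)^i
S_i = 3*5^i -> [3, 15, 75, 375, 1875]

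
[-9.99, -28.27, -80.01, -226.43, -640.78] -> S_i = -9.99*2.83^i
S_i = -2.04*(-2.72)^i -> [-2.04, 5.55, -15.09, 41.05, -111.66]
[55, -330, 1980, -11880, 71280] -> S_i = 55*-6^i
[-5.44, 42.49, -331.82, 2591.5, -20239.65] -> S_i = -5.44*(-7.81)^i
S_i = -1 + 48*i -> [-1, 47, 95, 143, 191]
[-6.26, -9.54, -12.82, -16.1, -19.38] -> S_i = -6.26 + -3.28*i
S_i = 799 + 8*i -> [799, 807, 815, 823, 831]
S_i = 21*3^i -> [21, 63, 189, 567, 1701]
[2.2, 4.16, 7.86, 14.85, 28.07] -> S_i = 2.20*1.89^i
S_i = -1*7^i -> [-1, -7, -49, -343, -2401]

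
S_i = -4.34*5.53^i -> [-4.34, -24.0, -132.72, -733.95, -4058.73]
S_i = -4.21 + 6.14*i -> [-4.21, 1.93, 8.07, 14.21, 20.35]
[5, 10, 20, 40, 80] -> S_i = 5*2^i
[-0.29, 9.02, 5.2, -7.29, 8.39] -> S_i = Random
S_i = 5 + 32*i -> [5, 37, 69, 101, 133]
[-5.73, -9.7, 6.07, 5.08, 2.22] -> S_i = Random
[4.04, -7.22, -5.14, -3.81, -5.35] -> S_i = Random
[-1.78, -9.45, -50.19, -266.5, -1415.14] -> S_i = -1.78*5.31^i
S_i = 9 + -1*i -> [9, 8, 7, 6, 5]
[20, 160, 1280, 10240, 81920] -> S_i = 20*8^i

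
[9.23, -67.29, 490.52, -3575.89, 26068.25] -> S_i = 9.23*(-7.29)^i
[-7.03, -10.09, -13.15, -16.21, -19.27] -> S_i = -7.03 + -3.06*i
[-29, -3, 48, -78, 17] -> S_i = Random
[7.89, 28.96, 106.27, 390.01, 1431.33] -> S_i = 7.89*3.67^i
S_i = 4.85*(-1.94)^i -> [4.85, -9.41, 18.25, -35.41, 68.7]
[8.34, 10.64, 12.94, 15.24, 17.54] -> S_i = 8.34 + 2.30*i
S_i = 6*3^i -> [6, 18, 54, 162, 486]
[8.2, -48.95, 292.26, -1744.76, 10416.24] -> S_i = 8.20*(-5.97)^i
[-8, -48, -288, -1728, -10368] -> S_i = -8*6^i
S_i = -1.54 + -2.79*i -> [-1.54, -4.33, -7.12, -9.91, -12.7]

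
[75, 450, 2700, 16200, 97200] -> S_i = 75*6^i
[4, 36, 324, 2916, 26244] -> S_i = 4*9^i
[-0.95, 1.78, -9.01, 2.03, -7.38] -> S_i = Random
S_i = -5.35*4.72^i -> [-5.35, -25.25, -119.19, -562.57, -2655.35]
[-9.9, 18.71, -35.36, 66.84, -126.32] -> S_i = -9.90*(-1.89)^i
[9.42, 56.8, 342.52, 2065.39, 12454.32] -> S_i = 9.42*6.03^i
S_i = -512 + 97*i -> [-512, -415, -318, -221, -124]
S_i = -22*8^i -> [-22, -176, -1408, -11264, -90112]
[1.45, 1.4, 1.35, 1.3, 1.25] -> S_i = 1.45 + -0.05*i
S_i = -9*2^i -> [-9, -18, -36, -72, -144]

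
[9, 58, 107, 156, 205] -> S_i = 9 + 49*i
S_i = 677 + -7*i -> [677, 670, 663, 656, 649]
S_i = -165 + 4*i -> [-165, -161, -157, -153, -149]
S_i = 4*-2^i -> [4, -8, 16, -32, 64]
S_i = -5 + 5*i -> [-5, 0, 5, 10, 15]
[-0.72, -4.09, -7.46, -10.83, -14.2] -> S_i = -0.72 + -3.37*i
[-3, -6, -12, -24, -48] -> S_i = -3*2^i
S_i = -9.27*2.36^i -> [-9.27, -21.88, -51.63, -121.85, -287.56]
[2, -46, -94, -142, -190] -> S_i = 2 + -48*i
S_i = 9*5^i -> [9, 45, 225, 1125, 5625]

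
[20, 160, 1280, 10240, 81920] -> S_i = 20*8^i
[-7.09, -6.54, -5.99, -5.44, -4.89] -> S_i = -7.09 + 0.55*i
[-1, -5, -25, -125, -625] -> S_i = -1*5^i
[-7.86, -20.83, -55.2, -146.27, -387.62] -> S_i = -7.86*2.65^i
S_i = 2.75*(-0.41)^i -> [2.75, -1.13, 0.46, -0.19, 0.08]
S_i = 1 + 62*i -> [1, 63, 125, 187, 249]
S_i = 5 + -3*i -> [5, 2, -1, -4, -7]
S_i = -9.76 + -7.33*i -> [-9.76, -17.09, -24.42, -31.75, -39.08]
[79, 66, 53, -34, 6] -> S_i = Random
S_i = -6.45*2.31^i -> [-6.45, -14.9, -34.42, -79.51, -183.66]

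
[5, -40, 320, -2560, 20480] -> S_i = 5*-8^i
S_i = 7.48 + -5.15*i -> [7.48, 2.33, -2.82, -7.97, -13.12]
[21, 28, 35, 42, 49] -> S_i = 21 + 7*i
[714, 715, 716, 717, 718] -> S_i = 714 + 1*i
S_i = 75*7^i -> [75, 525, 3675, 25725, 180075]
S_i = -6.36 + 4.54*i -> [-6.36, -1.82, 2.72, 7.26, 11.8]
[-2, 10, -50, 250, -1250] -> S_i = -2*-5^i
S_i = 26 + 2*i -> [26, 28, 30, 32, 34]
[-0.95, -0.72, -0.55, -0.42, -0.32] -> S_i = -0.95*0.76^i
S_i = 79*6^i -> [79, 474, 2844, 17064, 102384]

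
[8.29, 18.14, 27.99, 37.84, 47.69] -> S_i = 8.29 + 9.85*i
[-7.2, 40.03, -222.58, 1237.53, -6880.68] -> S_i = -7.20*(-5.56)^i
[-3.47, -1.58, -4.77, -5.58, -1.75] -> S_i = Random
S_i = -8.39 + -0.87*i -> [-8.39, -9.26, -10.13, -11.0, -11.87]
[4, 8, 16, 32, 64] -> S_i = 4*2^i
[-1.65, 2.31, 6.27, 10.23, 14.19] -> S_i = -1.65 + 3.96*i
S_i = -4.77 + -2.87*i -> [-4.77, -7.64, -10.51, -13.38, -16.25]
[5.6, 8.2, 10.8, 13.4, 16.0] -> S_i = 5.60 + 2.60*i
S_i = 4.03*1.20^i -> [4.03, 4.84, 5.8, 6.96, 8.36]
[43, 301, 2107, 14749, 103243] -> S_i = 43*7^i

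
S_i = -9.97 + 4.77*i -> [-9.97, -5.2, -0.43, 4.34, 9.11]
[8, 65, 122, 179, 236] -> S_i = 8 + 57*i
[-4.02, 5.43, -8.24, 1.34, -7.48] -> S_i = Random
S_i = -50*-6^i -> [-50, 300, -1800, 10800, -64800]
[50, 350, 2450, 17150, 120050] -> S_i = 50*7^i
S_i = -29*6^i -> [-29, -174, -1044, -6264, -37584]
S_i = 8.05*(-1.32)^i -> [8.05, -10.63, 14.03, -18.51, 24.44]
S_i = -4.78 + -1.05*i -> [-4.78, -5.83, -6.88, -7.93, -8.98]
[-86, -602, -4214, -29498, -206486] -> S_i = -86*7^i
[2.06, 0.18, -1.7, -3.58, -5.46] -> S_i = 2.06 + -1.88*i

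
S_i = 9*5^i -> [9, 45, 225, 1125, 5625]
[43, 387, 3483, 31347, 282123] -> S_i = 43*9^i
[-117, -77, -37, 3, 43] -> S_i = -117 + 40*i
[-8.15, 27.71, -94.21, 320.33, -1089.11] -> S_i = -8.15*(-3.40)^i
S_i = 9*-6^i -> [9, -54, 324, -1944, 11664]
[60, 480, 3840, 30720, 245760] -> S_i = 60*8^i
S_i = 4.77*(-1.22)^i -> [4.77, -5.82, 7.1, -8.66, 10.57]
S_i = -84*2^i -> [-84, -168, -336, -672, -1344]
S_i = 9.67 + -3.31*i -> [9.67, 6.36, 3.05, -0.26, -3.57]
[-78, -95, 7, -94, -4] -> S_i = Random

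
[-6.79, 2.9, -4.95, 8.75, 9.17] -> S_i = Random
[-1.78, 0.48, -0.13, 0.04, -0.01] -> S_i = -1.78*(-0.27)^i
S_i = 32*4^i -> [32, 128, 512, 2048, 8192]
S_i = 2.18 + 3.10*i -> [2.18, 5.28, 8.38, 11.48, 14.58]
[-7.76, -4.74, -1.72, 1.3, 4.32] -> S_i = -7.76 + 3.02*i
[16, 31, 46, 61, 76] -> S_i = 16 + 15*i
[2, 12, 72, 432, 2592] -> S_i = 2*6^i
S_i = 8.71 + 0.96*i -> [8.71, 9.67, 10.63, 11.59, 12.55]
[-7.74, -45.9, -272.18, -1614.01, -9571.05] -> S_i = -7.74*5.93^i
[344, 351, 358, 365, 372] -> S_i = 344 + 7*i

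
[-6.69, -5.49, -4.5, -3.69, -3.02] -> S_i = -6.69*0.82^i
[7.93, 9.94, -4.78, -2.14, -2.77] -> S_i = Random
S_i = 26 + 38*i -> [26, 64, 102, 140, 178]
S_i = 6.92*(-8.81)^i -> [6.92, -60.97, 537.1, -4731.88, 41687.87]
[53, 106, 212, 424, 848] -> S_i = 53*2^i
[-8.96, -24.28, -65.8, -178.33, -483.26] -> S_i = -8.96*2.71^i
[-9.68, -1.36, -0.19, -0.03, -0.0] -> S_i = -9.68*0.14^i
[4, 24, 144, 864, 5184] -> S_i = 4*6^i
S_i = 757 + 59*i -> [757, 816, 875, 934, 993]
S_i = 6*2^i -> [6, 12, 24, 48, 96]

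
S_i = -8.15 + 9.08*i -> [-8.15, 0.93, 10.01, 19.09, 28.17]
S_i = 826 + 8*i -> [826, 834, 842, 850, 858]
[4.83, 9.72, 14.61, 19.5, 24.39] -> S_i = 4.83 + 4.89*i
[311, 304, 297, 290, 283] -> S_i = 311 + -7*i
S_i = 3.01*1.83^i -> [3.01, 5.51, 10.08, 18.45, 33.76]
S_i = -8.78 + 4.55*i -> [-8.78, -4.23, 0.32, 4.87, 9.42]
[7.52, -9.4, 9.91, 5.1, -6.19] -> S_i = Random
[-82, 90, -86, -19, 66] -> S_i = Random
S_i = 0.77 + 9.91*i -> [0.77, 10.68, 20.59, 30.5, 40.41]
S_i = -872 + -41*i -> [-872, -913, -954, -995, -1036]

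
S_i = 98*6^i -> [98, 588, 3528, 21168, 127008]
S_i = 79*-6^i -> [79, -474, 2844, -17064, 102384]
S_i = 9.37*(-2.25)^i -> [9.37, -21.08, 47.44, -106.73, 240.14]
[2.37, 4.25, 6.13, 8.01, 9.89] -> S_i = 2.37 + 1.88*i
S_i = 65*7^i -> [65, 455, 3185, 22295, 156065]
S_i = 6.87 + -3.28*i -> [6.87, 3.59, 0.31, -2.97, -6.25]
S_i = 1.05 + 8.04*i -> [1.05, 9.09, 17.13, 25.17, 33.21]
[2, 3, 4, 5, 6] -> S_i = 2 + 1*i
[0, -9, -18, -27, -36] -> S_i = 0 + -9*i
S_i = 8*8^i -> [8, 64, 512, 4096, 32768]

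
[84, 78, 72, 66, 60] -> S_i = 84 + -6*i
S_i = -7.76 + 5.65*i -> [-7.76, -2.11, 3.54, 9.19, 14.84]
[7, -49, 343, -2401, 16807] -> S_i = 7*-7^i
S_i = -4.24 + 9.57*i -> [-4.24, 5.33, 14.9, 24.47, 34.04]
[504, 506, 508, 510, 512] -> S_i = 504 + 2*i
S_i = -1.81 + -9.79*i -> [-1.81, -11.6, -21.39, -31.18, -40.97]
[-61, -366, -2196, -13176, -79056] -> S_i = -61*6^i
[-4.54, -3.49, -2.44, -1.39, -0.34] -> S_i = -4.54 + 1.05*i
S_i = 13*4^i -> [13, 52, 208, 832, 3328]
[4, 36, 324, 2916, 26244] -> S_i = 4*9^i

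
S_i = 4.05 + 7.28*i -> [4.05, 11.33, 18.61, 25.89, 33.17]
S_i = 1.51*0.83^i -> [1.51, 1.25, 1.04, 0.86, 0.72]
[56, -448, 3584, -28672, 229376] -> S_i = 56*-8^i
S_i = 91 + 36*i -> [91, 127, 163, 199, 235]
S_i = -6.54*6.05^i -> [-6.54, -39.57, -239.38, -1448.25, -8761.92]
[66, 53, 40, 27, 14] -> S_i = 66 + -13*i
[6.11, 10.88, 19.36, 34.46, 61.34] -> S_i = 6.11*1.78^i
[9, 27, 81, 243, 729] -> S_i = 9*3^i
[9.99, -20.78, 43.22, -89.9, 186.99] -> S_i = 9.99*(-2.08)^i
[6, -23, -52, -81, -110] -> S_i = 6 + -29*i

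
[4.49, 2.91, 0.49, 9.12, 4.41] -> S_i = Random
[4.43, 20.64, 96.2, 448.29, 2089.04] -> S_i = 4.43*4.66^i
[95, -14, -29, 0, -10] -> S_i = Random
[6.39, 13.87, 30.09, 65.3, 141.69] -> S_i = 6.39*2.17^i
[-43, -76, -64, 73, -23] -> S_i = Random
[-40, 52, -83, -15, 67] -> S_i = Random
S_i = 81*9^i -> [81, 729, 6561, 59049, 531441]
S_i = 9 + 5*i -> [9, 14, 19, 24, 29]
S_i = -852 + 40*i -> [-852, -812, -772, -732, -692]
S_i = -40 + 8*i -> [-40, -32, -24, -16, -8]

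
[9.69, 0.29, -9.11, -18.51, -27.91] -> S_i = 9.69 + -9.40*i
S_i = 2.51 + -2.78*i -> [2.51, -0.27, -3.05, -5.83, -8.61]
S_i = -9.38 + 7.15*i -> [-9.38, -2.23, 4.92, 12.07, 19.22]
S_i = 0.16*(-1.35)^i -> [0.16, -0.22, 0.29, -0.39, 0.53]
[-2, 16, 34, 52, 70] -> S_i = -2 + 18*i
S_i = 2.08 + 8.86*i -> [2.08, 10.94, 19.8, 28.66, 37.52]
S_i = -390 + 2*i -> [-390, -388, -386, -384, -382]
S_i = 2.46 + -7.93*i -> [2.46, -5.47, -13.4, -21.33, -29.26]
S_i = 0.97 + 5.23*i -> [0.97, 6.2, 11.43, 16.66, 21.89]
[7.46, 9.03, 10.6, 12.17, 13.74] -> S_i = 7.46 + 1.57*i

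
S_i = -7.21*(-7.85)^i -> [-7.21, 56.6, -444.3, 3487.74, -27378.77]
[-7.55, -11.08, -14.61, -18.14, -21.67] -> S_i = -7.55 + -3.53*i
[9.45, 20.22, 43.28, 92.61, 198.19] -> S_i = 9.45*2.14^i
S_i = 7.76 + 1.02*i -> [7.76, 8.78, 9.8, 10.82, 11.84]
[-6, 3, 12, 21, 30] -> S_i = -6 + 9*i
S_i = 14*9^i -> [14, 126, 1134, 10206, 91854]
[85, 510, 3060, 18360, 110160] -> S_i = 85*6^i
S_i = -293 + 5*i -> [-293, -288, -283, -278, -273]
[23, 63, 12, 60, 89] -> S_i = Random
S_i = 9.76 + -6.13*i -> [9.76, 3.63, -2.5, -8.63, -14.76]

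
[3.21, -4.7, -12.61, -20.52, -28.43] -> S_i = 3.21 + -7.91*i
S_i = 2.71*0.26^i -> [2.71, 0.7, 0.18, 0.05, 0.01]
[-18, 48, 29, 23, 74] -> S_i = Random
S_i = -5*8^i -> [-5, -40, -320, -2560, -20480]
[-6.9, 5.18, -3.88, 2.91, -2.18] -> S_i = -6.90*(-0.75)^i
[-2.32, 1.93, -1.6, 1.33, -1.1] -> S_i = -2.32*(-0.83)^i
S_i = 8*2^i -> [8, 16, 32, 64, 128]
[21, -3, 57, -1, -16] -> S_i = Random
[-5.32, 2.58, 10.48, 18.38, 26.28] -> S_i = -5.32 + 7.90*i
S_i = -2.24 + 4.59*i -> [-2.24, 2.35, 6.94, 11.53, 16.12]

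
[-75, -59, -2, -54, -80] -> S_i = Random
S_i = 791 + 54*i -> [791, 845, 899, 953, 1007]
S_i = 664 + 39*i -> [664, 703, 742, 781, 820]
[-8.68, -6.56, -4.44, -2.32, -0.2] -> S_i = -8.68 + 2.12*i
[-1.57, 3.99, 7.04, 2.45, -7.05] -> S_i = Random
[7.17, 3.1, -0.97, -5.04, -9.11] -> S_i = 7.17 + -4.07*i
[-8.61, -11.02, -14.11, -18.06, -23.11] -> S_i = -8.61*1.28^i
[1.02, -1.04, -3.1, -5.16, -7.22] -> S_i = 1.02 + -2.06*i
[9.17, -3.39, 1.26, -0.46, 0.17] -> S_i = 9.17*(-0.37)^i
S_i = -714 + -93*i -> [-714, -807, -900, -993, -1086]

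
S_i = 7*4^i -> [7, 28, 112, 448, 1792]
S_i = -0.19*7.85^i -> [-0.19, -1.49, -11.71, -91.91, -721.49]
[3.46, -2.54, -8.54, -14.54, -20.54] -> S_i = 3.46 + -6.00*i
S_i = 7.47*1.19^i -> [7.47, 8.89, 10.58, 12.59, 14.98]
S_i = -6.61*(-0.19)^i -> [-6.61, 1.26, -0.24, 0.05, -0.01]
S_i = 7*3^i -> [7, 21, 63, 189, 567]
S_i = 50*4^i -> [50, 200, 800, 3200, 12800]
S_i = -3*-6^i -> [-3, 18, -108, 648, -3888]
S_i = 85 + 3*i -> [85, 88, 91, 94, 97]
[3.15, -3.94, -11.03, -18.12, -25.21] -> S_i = 3.15 + -7.09*i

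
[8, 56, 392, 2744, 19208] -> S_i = 8*7^i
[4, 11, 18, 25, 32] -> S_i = 4 + 7*i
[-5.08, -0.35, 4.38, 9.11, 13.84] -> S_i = -5.08 + 4.73*i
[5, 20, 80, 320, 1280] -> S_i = 5*4^i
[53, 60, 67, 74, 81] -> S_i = 53 + 7*i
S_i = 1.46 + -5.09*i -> [1.46, -3.63, -8.72, -13.81, -18.9]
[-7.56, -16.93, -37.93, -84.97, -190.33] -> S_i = -7.56*2.24^i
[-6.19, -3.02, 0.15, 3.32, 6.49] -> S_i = -6.19 + 3.17*i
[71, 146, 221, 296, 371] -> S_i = 71 + 75*i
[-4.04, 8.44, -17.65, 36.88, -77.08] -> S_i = -4.04*(-2.09)^i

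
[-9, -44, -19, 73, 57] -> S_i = Random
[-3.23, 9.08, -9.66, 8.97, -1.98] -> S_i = Random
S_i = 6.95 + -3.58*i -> [6.95, 3.37, -0.21, -3.79, -7.37]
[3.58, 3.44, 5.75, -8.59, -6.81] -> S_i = Random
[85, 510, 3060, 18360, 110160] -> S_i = 85*6^i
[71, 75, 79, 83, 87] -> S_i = 71 + 4*i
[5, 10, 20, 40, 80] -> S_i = 5*2^i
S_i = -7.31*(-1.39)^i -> [-7.31, 10.16, -14.12, 19.63, -27.29]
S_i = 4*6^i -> [4, 24, 144, 864, 5184]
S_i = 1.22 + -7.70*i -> [1.22, -6.48, -14.18, -21.88, -29.58]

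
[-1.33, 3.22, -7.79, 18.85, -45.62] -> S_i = -1.33*(-2.42)^i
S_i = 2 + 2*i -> [2, 4, 6, 8, 10]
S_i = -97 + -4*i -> [-97, -101, -105, -109, -113]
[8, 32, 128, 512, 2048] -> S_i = 8*4^i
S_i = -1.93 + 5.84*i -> [-1.93, 3.91, 9.75, 15.59, 21.43]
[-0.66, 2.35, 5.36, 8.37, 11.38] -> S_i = -0.66 + 3.01*i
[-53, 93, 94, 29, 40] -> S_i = Random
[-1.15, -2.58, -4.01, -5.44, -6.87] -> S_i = -1.15 + -1.43*i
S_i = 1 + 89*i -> [1, 90, 179, 268, 357]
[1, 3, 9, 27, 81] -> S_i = 1*3^i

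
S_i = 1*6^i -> [1, 6, 36, 216, 1296]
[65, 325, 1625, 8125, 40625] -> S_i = 65*5^i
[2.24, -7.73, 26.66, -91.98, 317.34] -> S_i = 2.24*(-3.45)^i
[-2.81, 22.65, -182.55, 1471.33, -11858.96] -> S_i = -2.81*(-8.06)^i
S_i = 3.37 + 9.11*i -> [3.37, 12.48, 21.59, 30.7, 39.81]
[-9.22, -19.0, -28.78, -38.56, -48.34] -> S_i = -9.22 + -9.78*i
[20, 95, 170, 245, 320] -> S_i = 20 + 75*i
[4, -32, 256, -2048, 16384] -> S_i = 4*-8^i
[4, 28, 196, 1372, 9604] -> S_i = 4*7^i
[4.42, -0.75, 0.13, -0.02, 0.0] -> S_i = 4.42*(-0.17)^i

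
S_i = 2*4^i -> [2, 8, 32, 128, 512]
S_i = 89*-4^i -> [89, -356, 1424, -5696, 22784]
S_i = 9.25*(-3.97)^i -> [9.25, -36.72, 145.79, -578.78, 2297.76]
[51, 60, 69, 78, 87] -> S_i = 51 + 9*i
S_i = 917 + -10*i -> [917, 907, 897, 887, 877]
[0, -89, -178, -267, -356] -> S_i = 0 + -89*i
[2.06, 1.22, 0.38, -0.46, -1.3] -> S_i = 2.06 + -0.84*i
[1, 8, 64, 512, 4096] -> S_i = 1*8^i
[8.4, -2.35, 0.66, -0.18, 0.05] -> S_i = 8.40*(-0.28)^i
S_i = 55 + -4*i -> [55, 51, 47, 43, 39]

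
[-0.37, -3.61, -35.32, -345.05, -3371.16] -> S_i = -0.37*9.77^i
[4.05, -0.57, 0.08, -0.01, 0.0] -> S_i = 4.05*(-0.14)^i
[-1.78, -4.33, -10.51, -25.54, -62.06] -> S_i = -1.78*2.43^i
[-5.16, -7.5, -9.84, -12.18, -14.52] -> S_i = -5.16 + -2.34*i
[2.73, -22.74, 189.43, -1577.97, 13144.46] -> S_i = 2.73*(-8.33)^i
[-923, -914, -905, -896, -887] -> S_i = -923 + 9*i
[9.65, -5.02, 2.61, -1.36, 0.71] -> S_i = 9.65*(-0.52)^i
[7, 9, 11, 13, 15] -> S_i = 7 + 2*i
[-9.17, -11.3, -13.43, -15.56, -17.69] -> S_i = -9.17 + -2.13*i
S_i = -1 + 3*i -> [-1, 2, 5, 8, 11]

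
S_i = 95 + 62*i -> [95, 157, 219, 281, 343]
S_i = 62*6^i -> [62, 372, 2232, 13392, 80352]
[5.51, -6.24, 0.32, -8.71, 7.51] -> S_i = Random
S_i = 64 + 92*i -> [64, 156, 248, 340, 432]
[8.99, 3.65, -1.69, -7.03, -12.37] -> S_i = 8.99 + -5.34*i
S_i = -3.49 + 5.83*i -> [-3.49, 2.34, 8.17, 14.0, 19.83]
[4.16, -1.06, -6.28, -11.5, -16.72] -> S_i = 4.16 + -5.22*i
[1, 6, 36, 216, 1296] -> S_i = 1*6^i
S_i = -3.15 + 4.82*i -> [-3.15, 1.67, 6.49, 11.31, 16.13]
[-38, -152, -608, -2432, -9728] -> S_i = -38*4^i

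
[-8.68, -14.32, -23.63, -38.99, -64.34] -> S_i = -8.68*1.65^i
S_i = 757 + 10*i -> [757, 767, 777, 787, 797]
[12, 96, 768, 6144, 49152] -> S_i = 12*8^i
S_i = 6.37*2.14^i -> [6.37, 13.63, 29.17, 62.43, 133.6]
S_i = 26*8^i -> [26, 208, 1664, 13312, 106496]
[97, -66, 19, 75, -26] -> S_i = Random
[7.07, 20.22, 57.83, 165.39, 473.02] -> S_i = 7.07*2.86^i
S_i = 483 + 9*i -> [483, 492, 501, 510, 519]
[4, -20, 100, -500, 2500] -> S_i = 4*-5^i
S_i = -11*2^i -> [-11, -22, -44, -88, -176]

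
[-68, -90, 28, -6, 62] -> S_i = Random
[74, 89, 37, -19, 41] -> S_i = Random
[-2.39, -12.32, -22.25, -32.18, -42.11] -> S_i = -2.39 + -9.93*i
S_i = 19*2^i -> [19, 38, 76, 152, 304]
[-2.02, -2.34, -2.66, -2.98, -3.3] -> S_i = -2.02 + -0.32*i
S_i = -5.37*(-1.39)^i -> [-5.37, 7.46, -10.38, 14.42, -20.05]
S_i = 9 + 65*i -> [9, 74, 139, 204, 269]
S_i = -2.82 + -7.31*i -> [-2.82, -10.13, -17.44, -24.75, -32.06]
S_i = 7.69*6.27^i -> [7.69, 48.22, 302.32, 1895.52, 11884.93]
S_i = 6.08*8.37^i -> [6.08, 50.89, 425.95, 3565.17, 29840.45]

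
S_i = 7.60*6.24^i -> [7.6, 47.42, 295.93, 1846.58, 11522.64]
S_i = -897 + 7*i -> [-897, -890, -883, -876, -869]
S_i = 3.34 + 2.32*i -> [3.34, 5.66, 7.98, 10.3, 12.62]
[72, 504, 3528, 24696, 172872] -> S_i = 72*7^i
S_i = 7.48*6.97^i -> [7.48, 52.14, 363.39, 2532.79, 17653.58]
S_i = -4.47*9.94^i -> [-4.47, -44.43, -441.65, -4390.02, -43636.82]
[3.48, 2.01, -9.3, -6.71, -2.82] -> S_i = Random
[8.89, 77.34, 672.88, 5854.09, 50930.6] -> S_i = 8.89*8.70^i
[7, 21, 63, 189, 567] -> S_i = 7*3^i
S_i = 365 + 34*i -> [365, 399, 433, 467, 501]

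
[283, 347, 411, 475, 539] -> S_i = 283 + 64*i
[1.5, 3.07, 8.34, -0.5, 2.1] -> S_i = Random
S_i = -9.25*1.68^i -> [-9.25, -15.54, -26.11, -43.86, -73.68]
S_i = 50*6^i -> [50, 300, 1800, 10800, 64800]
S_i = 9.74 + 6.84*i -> [9.74, 16.58, 23.42, 30.26, 37.1]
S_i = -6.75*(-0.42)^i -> [-6.75, 2.84, -1.19, 0.5, -0.21]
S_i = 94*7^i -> [94, 658, 4606, 32242, 225694]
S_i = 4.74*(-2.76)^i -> [4.74, -13.08, 36.11, -99.66, 275.05]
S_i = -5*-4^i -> [-5, 20, -80, 320, -1280]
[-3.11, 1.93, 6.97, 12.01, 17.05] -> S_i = -3.11 + 5.04*i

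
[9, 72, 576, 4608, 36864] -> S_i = 9*8^i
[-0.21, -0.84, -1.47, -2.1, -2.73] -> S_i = -0.21 + -0.63*i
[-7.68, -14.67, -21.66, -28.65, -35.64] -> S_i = -7.68 + -6.99*i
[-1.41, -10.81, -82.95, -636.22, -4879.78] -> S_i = -1.41*7.67^i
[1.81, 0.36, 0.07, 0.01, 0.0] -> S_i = 1.81*0.20^i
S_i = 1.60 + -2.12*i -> [1.6, -0.52, -2.64, -4.76, -6.88]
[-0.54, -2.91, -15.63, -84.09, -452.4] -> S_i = -0.54*5.38^i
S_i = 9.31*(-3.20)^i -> [9.31, -29.79, 95.33, -305.07, 976.22]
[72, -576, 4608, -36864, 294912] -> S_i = 72*-8^i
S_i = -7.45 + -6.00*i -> [-7.45, -13.45, -19.45, -25.45, -31.45]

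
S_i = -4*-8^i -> [-4, 32, -256, 2048, -16384]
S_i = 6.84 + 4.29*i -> [6.84, 11.13, 15.42, 19.71, 24.0]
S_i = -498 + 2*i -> [-498, -496, -494, -492, -490]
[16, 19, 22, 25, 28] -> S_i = 16 + 3*i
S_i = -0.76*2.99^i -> [-0.76, -2.27, -6.79, -20.32, -60.74]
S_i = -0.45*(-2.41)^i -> [-0.45, 1.08, -2.61, 6.3, -15.18]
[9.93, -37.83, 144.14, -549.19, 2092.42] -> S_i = 9.93*(-3.81)^i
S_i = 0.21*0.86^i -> [0.21, 0.18, 0.16, 0.13, 0.11]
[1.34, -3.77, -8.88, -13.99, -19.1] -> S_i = 1.34 + -5.11*i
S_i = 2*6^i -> [2, 12, 72, 432, 2592]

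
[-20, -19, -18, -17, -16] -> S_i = -20 + 1*i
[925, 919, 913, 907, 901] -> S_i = 925 + -6*i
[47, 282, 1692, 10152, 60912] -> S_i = 47*6^i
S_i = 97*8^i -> [97, 776, 6208, 49664, 397312]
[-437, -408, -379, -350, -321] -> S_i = -437 + 29*i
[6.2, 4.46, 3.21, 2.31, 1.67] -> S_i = 6.20*0.72^i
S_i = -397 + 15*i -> [-397, -382, -367, -352, -337]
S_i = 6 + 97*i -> [6, 103, 200, 297, 394]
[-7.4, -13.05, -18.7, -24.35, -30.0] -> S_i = -7.40 + -5.65*i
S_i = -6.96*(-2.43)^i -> [-6.96, 16.91, -41.1, 99.87, -242.68]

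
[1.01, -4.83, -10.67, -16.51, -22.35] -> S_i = 1.01 + -5.84*i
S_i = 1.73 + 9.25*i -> [1.73, 10.98, 20.23, 29.48, 38.73]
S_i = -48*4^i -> [-48, -192, -768, -3072, -12288]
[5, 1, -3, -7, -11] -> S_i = 5 + -4*i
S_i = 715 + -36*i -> [715, 679, 643, 607, 571]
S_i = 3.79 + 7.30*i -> [3.79, 11.09, 18.39, 25.69, 32.99]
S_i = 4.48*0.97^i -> [4.48, 4.35, 4.22, 4.09, 3.97]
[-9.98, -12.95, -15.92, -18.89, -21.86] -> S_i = -9.98 + -2.97*i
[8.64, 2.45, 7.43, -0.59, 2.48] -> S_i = Random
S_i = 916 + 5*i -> [916, 921, 926, 931, 936]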